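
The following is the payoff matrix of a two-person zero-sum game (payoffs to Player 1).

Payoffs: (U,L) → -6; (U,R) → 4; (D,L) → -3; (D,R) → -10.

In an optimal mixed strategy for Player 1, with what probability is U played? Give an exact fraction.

7/17

Row minima: U → -6, D → -10; maximin = -6.
Column maxima: L → -3, R → 4; minimax = -3.
-6 ≠ -3, so there is no saddle point; optimal play is mixed.
Let Player 1 play U with probability p. Expected payoff against L: (-6)p + (-3)(1−p) = −3p − 3; against R: 4p + (-10)(1−p) = 14p − 10.
Setting these equal: −3p − 3 = 14p − 10 ⇒ −17p = -7 ⇒ p = 7/17, and the value is (-3)·(7/17) − 3 = -72/17.
For Player 2: with q = P(L), equating U's and D's payoffs gives −10q + 4 = 7q − 10 ⇒ q = 14/17.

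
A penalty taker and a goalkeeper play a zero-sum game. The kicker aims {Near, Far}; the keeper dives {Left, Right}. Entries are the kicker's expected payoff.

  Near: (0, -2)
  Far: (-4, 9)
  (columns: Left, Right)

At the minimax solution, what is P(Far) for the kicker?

Row minima: Near → -2, Far → -4; maximin = -2.
Column maxima: Left → 0, Right → 9; minimax = 0.
-2 ≠ 0, so there is no saddle point; optimal play is mixed.
Let the kicker play Near with probability p. Expected payoff against Left: 0p + (-4)(1−p) = 4p − 4; against Right: (-2)p + 9(1−p) = −11p + 9.
Setting these equal: 4p − 4 = −11p + 9 ⇒ 15p = 13 ⇒ p = 13/15, and the value is (4)·(13/15) − 4 = -8/15.
For the keeper: with q = P(Left), equating Near's and Far's payoffs gives 2q − 2 = −13q + 9 ⇒ q = 11/15.

2/15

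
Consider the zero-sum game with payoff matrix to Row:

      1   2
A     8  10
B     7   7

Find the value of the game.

Row minima: A → 8, B → 7; maximin = 8.
Column maxima: 1 → 8, 2 → 10; minimax = 8.
Since maximin = minimax = 8, there is a saddle point and the value is 8.

8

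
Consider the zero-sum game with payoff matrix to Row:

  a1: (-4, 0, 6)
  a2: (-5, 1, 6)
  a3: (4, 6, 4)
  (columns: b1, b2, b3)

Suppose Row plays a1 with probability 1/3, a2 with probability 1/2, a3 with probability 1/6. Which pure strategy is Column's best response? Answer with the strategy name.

If Column plays b1, Row's expected payoff is (1/3)·(-4) + (1/2)·(-5) + (1/6)·4 = -19/6.
If Column plays b2, Row's expected payoff is (1/3)·0 + (1/2)·1 + (1/6)·6 = 3/2.
If Column plays b3, Row's expected payoff is (1/3)·6 + (1/2)·6 + (1/6)·4 = 17/3.
Column minimizes Row's payoff; the smallest is -19/6, so the best response is b1.

b1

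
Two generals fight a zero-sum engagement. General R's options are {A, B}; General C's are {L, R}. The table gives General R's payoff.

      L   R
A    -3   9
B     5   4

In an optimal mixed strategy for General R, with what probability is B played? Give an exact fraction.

12/13

Row minima: A → -3, B → 4; maximin = 4.
Column maxima: L → 5, R → 9; minimax = 5.
4 ≠ 5, so there is no saddle point; optimal play is mixed.
Let General R play A with probability p. Expected payoff against L: (-3)p + 5(1−p) = −8p + 5; against R: 9p + 4(1−p) = 5p + 4.
Setting these equal: −8p + 5 = 5p + 4 ⇒ −13p = -1 ⇒ p = 1/13, and the value is (-8)·(1/13) + 5 = 57/13.
For General C: with q = P(L), equating A's and B's payoffs gives −12q + 9 = q + 4 ⇒ q = 5/13.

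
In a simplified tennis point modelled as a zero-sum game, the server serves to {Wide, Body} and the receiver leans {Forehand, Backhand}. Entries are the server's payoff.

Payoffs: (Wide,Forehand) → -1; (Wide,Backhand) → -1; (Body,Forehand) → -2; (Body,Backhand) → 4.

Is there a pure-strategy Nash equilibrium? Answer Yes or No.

Yes

Row minima: Wide → -1, Body → -2; maximin = -1.
Column maxima: Forehand → -1, Backhand → 4; minimax = -1.
maximin = minimax = -1, so a saddle point exists.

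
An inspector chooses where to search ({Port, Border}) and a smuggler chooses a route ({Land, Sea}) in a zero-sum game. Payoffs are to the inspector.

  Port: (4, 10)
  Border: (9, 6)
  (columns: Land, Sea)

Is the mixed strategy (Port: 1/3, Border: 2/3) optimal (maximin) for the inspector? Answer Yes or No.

Against Land this mix gives (1/3)·4 + (2/3)·9 = 22/3.
Against Sea this mix gives (1/3)·10 + (2/3)·6 = 22/3.
All of the smuggler's active replies (Land, Sea) yield 22/3, and no column does worse for the inspector. The mix makes the smuggler indifferent and guarantees 22/3, so it is optimal.

Yes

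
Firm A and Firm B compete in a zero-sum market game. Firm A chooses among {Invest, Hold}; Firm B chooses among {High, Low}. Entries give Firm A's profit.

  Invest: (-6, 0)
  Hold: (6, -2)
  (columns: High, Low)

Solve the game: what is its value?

Row minima: Invest → -6, Hold → -2; maximin = -2.
Column maxima: High → 6, Low → 0; minimax = 0.
-2 ≠ 0, so there is no saddle point; optimal play is mixed.
Let Firm A play Invest with probability p. Expected payoff against High: (-6)p + 6(1−p) = −12p + 6; against Low: 0p + (-2)(1−p) = 2p − 2.
Setting these equal: −12p + 6 = 2p − 2 ⇒ −14p = -8 ⇒ p = 4/7, and the value is (-12)·(4/7) + 6 = -6/7.
For Firm B: with q = P(High), equating Invest's and Hold's payoffs gives −6q = 8q − 2 ⇒ q = 1/7.

-6/7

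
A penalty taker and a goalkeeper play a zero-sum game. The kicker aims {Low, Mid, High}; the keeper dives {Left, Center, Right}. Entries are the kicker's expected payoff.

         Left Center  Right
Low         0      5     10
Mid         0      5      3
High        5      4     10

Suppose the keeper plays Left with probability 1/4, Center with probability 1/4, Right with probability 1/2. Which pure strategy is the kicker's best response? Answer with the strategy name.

High

Expected payoff of Low: (1/4)·0 + (1/4)·5 + (1/2)·10 = 25/4.
Expected payoff of Mid: (1/4)·0 + (1/4)·5 + (1/2)·3 = 11/4.
Expected payoff of High: (1/4)·5 + (1/4)·4 + (1/2)·10 = 29/4.
The largest is 29/4, so the kicker's best response is High.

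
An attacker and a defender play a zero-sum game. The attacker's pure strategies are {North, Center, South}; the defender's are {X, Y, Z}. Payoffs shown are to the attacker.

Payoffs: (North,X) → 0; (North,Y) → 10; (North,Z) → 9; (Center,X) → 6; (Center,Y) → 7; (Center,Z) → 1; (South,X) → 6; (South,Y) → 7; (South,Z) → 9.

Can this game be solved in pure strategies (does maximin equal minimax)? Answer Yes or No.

Yes

Row minima: North → 0, Center → 1, South → 6; maximin = 6.
Column maxima: X → 6, Y → 10, Z → 9; minimax = 6.
maximin = minimax = 6, so a saddle point exists.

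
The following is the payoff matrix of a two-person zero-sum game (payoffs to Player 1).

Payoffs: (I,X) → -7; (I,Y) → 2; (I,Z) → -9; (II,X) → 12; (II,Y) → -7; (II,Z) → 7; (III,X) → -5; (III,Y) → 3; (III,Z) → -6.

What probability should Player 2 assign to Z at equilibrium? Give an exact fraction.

10/23

Row minima: I → -9, II → -7, III → -6; maximin = -6.
Column maxima: X → 12, Y → 3, Z → 7; minimax = 3.
-6 ≠ 3, so there is no saddle point; optimal play is mixed.
I is strictly dominated by III, so Player 1 never plays it.
X is strictly dominated by Z (it gives Player 1 strictly more in every row), so Player 2 never plays it.
On the remaining 2×2 (II, III vs Y, Z):
Let Player 1 play II with probability p. Expected payoff against Y: (-7)p + 3(1−p) = −10p + 3; against Z: 7p + (-6)(1−p) = 13p − 6.
Setting these equal: −10p + 3 = 13p − 6 ⇒ −23p = -9 ⇒ p = 9/23, and the value is (-10)·(9/23) + 3 = -21/23.
For Player 2: with q = P(Y), equating II's and III's payoffs gives −14q + 7 = 9q − 6 ⇒ q = 13/23.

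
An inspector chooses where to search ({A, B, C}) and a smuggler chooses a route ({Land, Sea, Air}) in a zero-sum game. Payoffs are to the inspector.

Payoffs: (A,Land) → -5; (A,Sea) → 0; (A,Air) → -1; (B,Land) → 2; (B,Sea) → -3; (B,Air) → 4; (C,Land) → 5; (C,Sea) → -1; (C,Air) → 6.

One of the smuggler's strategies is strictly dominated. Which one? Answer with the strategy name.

Air

Land holds the inspector's payoff strictly below Air in every row: -5 < -1, 2 < 4, 5 < 6.
So Air is strictly dominated for the smuggler.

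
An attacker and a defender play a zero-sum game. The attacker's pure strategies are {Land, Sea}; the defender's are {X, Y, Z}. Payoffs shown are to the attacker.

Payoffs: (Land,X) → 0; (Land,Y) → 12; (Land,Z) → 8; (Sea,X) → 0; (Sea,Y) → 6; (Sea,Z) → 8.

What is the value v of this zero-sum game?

0

Row minima: Land → 0, Sea → 0; maximin = 0.
Column maxima: X → 0, Y → 12, Z → 8; minimax = 0.
Since maximin = minimax = 0, there is a saddle point and the value is 0.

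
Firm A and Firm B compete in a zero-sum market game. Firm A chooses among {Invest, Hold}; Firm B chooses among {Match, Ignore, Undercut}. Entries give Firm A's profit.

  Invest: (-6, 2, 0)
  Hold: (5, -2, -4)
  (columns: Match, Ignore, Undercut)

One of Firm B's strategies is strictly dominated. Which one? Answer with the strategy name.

Ignore

Undercut holds Firm A's payoff strictly below Ignore in every row: 0 < 2, -4 < -2.
So Ignore is strictly dominated for Firm B.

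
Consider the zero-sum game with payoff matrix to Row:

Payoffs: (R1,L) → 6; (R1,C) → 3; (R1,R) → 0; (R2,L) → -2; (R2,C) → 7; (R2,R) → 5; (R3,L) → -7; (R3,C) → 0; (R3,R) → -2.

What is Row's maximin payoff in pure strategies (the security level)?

Row minima: R1 → 0, R2 → -2, R3 → -7.
The best of these is 0.

0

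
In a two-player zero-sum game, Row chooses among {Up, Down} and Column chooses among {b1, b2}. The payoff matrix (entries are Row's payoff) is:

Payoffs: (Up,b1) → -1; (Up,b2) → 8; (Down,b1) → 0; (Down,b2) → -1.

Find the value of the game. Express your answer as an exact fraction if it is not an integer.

Row minima: Up → -1, Down → -1; maximin = -1.
Column maxima: b1 → 0, b2 → 8; minimax = 0.
-1 ≠ 0, so there is no saddle point; optimal play is mixed.
Let Row play Up with probability p. Expected payoff against b1: (-1)p + 0(1−p) = −p; against b2: 8p + (-1)(1−p) = 9p − 1.
Setting these equal: −p = 9p − 1 ⇒ −10p = -1 ⇒ p = 1/10, and the value is (-1)·(1/10) = -1/10.
For Column: with q = P(b1), equating Up's and Down's payoffs gives −9q + 8 = q − 1 ⇒ q = 9/10.

-1/10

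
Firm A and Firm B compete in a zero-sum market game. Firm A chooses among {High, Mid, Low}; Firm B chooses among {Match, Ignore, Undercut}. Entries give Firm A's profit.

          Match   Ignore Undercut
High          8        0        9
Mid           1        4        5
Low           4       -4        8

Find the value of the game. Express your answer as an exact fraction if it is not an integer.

32/11

Row minima: High → 0, Mid → 1, Low → -4; maximin = 1.
Column maxima: Match → 8, Ignore → 4, Undercut → 9; minimax = 4.
1 ≠ 4, so there is no saddle point; optimal play is mixed.
Low is strictly dominated by High, so Firm A never plays it.
Undercut is strictly dominated by Match (it gives Firm A strictly more in every row), so Firm B never plays it.
On the remaining 2×2 (High, Mid vs Match, Ignore):
Let Firm A play High with probability p. Expected payoff against Match: 8p + 1(1−p) = 7p + 1; against Ignore: 0p + 4(1−p) = −4p + 4.
Setting these equal: 7p + 1 = −4p + 4 ⇒ 11p = 3 ⇒ p = 3/11, and the value is (7)·(3/11) + 1 = 32/11.
For Firm B: with q = P(Match), equating High's and Mid's payoffs gives 8q = −3q + 4 ⇒ q = 4/11.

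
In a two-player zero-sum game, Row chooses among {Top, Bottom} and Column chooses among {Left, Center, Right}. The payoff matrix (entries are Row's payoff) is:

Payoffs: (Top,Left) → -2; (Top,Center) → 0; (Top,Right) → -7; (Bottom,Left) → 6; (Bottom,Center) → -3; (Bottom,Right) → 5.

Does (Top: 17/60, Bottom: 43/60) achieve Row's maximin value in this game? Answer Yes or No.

No

Against Left this mix gives (17/60)·(-2) + (43/60)·6 = 56/15.
Against Center this mix gives (17/60)·0 + (43/60)·(-3) = -43/20.
Against Right this mix gives (17/60)·(-7) + (43/60)·5 = 8/5.
Column will play Center, holding Row to -43/20. Shifting weight toward the row that does better against Center would raise this floor (the equalizing mix achieves -7/5 against both Center and Right), so the proposed strategy is not optimal.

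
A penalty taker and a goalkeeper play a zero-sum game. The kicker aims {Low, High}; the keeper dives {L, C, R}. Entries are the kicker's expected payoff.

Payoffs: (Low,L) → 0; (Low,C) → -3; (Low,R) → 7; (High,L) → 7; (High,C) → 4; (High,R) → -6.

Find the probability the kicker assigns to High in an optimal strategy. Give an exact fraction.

Row minima: Low → -3, High → -6; maximin = -3.
Column maxima: L → 7, C → 4, R → 7; minimax = 4.
-3 ≠ 4, so there is no saddle point; optimal play is mixed.
L is strictly dominated by C (it gives the kicker strictly more in every row), so the keeper never plays it.
On the remaining 2×2 (Low, High vs C, R):
Let the kicker play Low with probability p. Expected payoff against C: (-3)p + 4(1−p) = −7p + 4; against R: 7p + (-6)(1−p) = 13p − 6.
Setting these equal: −7p + 4 = 13p − 6 ⇒ −20p = -10 ⇒ p = 1/2, and the value is (-7)·(1/2) + 4 = 1/2.
For the keeper: with q = P(C), equating Low's and High's payoffs gives −10q + 7 = 10q − 6 ⇒ q = 13/20.

1/2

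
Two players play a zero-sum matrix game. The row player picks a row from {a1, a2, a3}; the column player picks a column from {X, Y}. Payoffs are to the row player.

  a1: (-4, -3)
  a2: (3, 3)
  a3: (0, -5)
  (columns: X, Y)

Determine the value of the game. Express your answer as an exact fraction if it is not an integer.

3

Row minima: a1 → -4, a2 → 3, a3 → -5; maximin = 3.
Column maxima: X → 3, Y → 3; minimax = 3.
Since maximin = minimax = 3, there is a saddle point and the value is 3.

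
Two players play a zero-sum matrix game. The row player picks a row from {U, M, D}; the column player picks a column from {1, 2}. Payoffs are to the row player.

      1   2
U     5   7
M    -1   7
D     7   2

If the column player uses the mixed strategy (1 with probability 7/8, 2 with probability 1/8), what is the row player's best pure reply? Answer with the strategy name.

Expected payoff of U: (7/8)·5 + (1/8)·7 = 21/4.
Expected payoff of M: (7/8)·(-1) + (1/8)·7 = 0.
Expected payoff of D: (7/8)·7 + (1/8)·2 = 51/8.
The largest is 51/8, so the row player's best response is D.

D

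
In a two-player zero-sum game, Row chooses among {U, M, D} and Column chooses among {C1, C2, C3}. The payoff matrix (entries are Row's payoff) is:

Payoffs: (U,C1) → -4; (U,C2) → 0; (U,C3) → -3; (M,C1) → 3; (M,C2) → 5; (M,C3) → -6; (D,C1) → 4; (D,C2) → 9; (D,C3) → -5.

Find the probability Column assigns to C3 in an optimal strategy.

4/5

Row minima: U → -4, M → -6, D → -5; maximin = -4.
Column maxima: C1 → 4, C2 → 9, C3 → -3; minimax = -3.
-4 ≠ -3, so there is no saddle point; optimal play is mixed.
M is strictly dominated by D, so Row never plays it.
C2 is strictly dominated by C1 (it gives Row strictly more in every row), so Column never plays it.
On the remaining 2×2 (U, D vs C1, C3):
Let Row play U with probability p. Expected payoff against C1: (-4)p + 4(1−p) = −8p + 4; against C3: (-3)p + (-5)(1−p) = 2p − 5.
Setting these equal: −8p + 4 = 2p − 5 ⇒ −10p = -9 ⇒ p = 9/10, and the value is (-8)·(9/10) + 4 = -16/5.
For Column: with q = P(C1), equating U's and D's payoffs gives −q − 3 = 9q − 5 ⇒ q = 1/5.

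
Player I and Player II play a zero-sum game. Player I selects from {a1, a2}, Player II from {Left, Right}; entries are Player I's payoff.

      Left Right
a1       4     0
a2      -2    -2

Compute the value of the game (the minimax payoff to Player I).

0

Row minima: a1 → 0, a2 → -2; maximin = 0.
Column maxima: Left → 4, Right → 0; minimax = 0.
Since maximin = minimax = 0, there is a saddle point and the value is 0.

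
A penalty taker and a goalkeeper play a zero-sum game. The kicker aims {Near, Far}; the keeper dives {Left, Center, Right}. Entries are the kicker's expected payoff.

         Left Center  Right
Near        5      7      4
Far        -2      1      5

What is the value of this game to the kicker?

Row minima: Near → 4, Far → -2; maximin = 4.
Column maxima: Left → 5, Center → 7, Right → 5; minimax = 5.
4 ≠ 5, so there is no saddle point; optimal play is mixed.
Center is strictly dominated by Left (it gives the kicker strictly more in every row), so the keeper never plays it.
On the remaining 2×2 (Near, Far vs Left, Right):
Let the kicker play Near with probability p. Expected payoff against Left: 5p + (-2)(1−p) = 7p − 2; against Right: 4p + 5(1−p) = −p + 5.
Setting these equal: 7p − 2 = −p + 5 ⇒ 8p = 7 ⇒ p = 7/8, and the value is (7)·(7/8) − 2 = 33/8.
For the keeper: with q = P(Left), equating Near's and Far's payoffs gives q + 4 = −7q + 5 ⇒ q = 1/8.

33/8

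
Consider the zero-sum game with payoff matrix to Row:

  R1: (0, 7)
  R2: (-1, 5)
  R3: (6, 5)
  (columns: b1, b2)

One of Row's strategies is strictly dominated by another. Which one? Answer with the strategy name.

R2

R1 gives a strictly higher payoff than R2 against every column: 0 > -1, 7 > 5.
So R2 is strictly dominated and Row never plays it.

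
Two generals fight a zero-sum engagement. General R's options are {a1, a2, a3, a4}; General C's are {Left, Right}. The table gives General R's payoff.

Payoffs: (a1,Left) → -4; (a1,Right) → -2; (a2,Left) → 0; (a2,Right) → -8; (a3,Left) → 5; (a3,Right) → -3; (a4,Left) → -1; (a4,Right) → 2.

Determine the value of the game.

Row minima: a1 → -4, a2 → -8, a3 → -3, a4 → -1; maximin = -1.
Column maxima: Left → 5, Right → 2; minimax = 2.
-1 ≠ 2, so there is no saddle point; optimal play is mixed.
a1 is strictly dominated by a4, so General R never plays it.
a2 is strictly dominated by a3, so General R never plays it.
On the remaining 2×2 (a3, a4 vs Left, Right):
Let General R play a3 with probability p. Expected payoff against Left: 5p + (-1)(1−p) = 6p − 1; against Right: (-3)p + 2(1−p) = −5p + 2.
Setting these equal: 6p − 1 = −5p + 2 ⇒ 11p = 3 ⇒ p = 3/11, and the value is (6)·(3/11) − 1 = 7/11.
For General C: with q = P(Left), equating a3's and a4's payoffs gives 8q − 3 = −3q + 2 ⇒ q = 5/11.

7/11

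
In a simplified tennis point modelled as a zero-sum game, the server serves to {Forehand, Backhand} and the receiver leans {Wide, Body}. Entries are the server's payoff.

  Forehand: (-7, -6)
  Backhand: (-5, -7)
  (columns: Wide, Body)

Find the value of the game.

-19/3

Row minima: Forehand → -7, Backhand → -7; maximin = -7.
Column maxima: Wide → -5, Body → -6; minimax = -6.
-7 ≠ -6, so there is no saddle point; optimal play is mixed.
Let the server play Forehand with probability p. Expected payoff against Wide: (-7)p + (-5)(1−p) = −2p − 5; against Body: (-6)p + (-7)(1−p) = p − 7.
Setting these equal: −2p − 5 = p − 7 ⇒ −3p = -2 ⇒ p = 2/3, and the value is (-2)·(2/3) − 5 = -19/3.
For the receiver: with q = P(Wide), equating Forehand's and Backhand's payoffs gives −q − 6 = 2q − 7 ⇒ q = 1/3.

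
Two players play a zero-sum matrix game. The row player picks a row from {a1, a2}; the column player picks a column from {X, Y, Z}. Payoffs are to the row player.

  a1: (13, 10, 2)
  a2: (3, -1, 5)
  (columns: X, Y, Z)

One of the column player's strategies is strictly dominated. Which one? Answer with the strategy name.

Y holds the row player's payoff strictly below X in every row: 10 < 13, -1 < 3.
So X is strictly dominated for the column player.

X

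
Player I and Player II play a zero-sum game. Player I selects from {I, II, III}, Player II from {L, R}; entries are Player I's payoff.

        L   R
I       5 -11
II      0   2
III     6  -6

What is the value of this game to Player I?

Row minima: I → -11, II → 0, III → -6; maximin = 0.
Column maxima: L → 6, R → 2; minimax = 2.
0 ≠ 2, so there is no saddle point; optimal play is mixed.
I is strictly dominated by III, so Player I never plays it.
On the remaining 2×2 (II, III vs L, R):
Let Player I play II with probability p. Expected payoff against L: 0p + 6(1−p) = −6p + 6; against R: 2p + (-6)(1−p) = 8p − 6.
Setting these equal: −6p + 6 = 8p − 6 ⇒ −14p = -12 ⇒ p = 6/7, and the value is (-6)·(6/7) + 6 = 6/7.
For Player II: with q = P(L), equating II's and III's payoffs gives −2q + 2 = 12q − 6 ⇒ q = 4/7.

6/7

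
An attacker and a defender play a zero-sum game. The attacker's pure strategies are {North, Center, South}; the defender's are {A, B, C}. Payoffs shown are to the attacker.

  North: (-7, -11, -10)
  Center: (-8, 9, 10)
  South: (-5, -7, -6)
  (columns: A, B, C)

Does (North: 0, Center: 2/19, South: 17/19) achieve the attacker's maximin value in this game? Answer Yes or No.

Against A this mix gives (2/19)·(-8) + (17/19)·(-5) = -101/19.
Against B this mix gives (2/19)·9 + (17/19)·(-7) = -101/19.
Against C this mix gives (2/19)·10 + (17/19)·(-6) = -82/19.
All of the defender's active replies (A, B) yield -101/19, and no column does worse for the attacker. The mix makes the defender indifferent and guarantees -101/19, so it is optimal.

Yes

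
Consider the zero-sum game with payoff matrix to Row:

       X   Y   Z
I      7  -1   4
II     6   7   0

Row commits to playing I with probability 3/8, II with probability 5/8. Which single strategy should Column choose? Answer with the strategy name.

If Column plays X, Row's expected payoff is (3/8)·7 + (5/8)·6 = 51/8.
If Column plays Y, Row's expected payoff is (3/8)·(-1) + (5/8)·7 = 4.
If Column plays Z, Row's expected payoff is (3/8)·4 + (5/8)·0 = 3/2.
Column minimizes Row's payoff; the smallest is 3/2, so the best response is Z.

Z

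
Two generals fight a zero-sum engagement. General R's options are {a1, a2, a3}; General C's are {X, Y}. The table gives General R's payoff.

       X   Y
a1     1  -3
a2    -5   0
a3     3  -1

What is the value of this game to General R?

-5/9

Row minima: a1 → -3, a2 → -5, a3 → -1; maximin = -1.
Column maxima: X → 3, Y → 0; minimax = 0.
-1 ≠ 0, so there is no saddle point; optimal play is mixed.
a1 is strictly dominated by a3, so General R never plays it.
On the remaining 2×2 (a2, a3 vs X, Y):
Let General R play a2 with probability p. Expected payoff against X: (-5)p + 3(1−p) = −8p + 3; against Y: 0p + (-1)(1−p) = p − 1.
Setting these equal: −8p + 3 = p − 1 ⇒ −9p = -4 ⇒ p = 4/9, and the value is (-8)·(4/9) + 3 = -5/9.
For General C: with q = P(X), equating a2's and a3's payoffs gives −5q = 4q − 1 ⇒ q = 1/9.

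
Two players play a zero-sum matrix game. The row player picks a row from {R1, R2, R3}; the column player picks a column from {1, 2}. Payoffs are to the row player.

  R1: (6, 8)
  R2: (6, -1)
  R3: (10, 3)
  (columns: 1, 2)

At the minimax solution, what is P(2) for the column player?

4/9

Row minima: R1 → 6, R2 → -1, R3 → 3; maximin = 6.
Column maxima: 1 → 10, 2 → 8; minimax = 8.
6 ≠ 8, so there is no saddle point; optimal play is mixed.
R2 is strictly dominated by R3, so the row player never plays it.
On the remaining 2×2 (R1, R3 vs 1, 2):
Let the row player play R1 with probability p. Expected payoff against 1: 6p + 10(1−p) = −4p + 10; against 2: 8p + 3(1−p) = 5p + 3.
Setting these equal: −4p + 10 = 5p + 3 ⇒ −9p = -7 ⇒ p = 7/9, and the value is (-4)·(7/9) + 10 = 62/9.
For the column player: with q = P(1), equating R1's and R3's payoffs gives −2q + 8 = 7q + 3 ⇒ q = 5/9.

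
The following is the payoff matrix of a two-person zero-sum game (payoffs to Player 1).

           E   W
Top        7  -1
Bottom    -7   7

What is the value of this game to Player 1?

21/11

Row minima: Top → -1, Bottom → -7; maximin = -1.
Column maxima: E → 7, W → 7; minimax = 7.
-1 ≠ 7, so there is no saddle point; optimal play is mixed.
Let Player 1 play Top with probability p. Expected payoff against E: 7p + (-7)(1−p) = 14p − 7; against W: (-1)p + 7(1−p) = −8p + 7.
Setting these equal: 14p − 7 = −8p + 7 ⇒ 22p = 14 ⇒ p = 7/11, and the value is (14)·(7/11) − 7 = 21/11.
For Player 2: with q = P(E), equating Top's and Bottom's payoffs gives 8q − 1 = −14q + 7 ⇒ q = 4/11.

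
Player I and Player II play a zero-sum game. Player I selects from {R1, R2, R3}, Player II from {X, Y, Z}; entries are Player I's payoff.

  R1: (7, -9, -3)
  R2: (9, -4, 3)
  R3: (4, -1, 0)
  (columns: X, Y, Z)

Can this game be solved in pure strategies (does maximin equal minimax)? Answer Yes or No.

Row minima: R1 → -9, R2 → -4, R3 → -1; maximin = -1.
Column maxima: X → 9, Y → -1, Z → 3; minimax = -1.
maximin = minimax = -1, so a saddle point exists.

Yes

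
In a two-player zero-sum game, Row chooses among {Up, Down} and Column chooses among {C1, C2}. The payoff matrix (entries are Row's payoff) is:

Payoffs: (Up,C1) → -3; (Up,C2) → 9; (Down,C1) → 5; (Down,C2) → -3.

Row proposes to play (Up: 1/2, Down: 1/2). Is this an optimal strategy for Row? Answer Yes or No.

Against C1 this mix gives (1/2)·(-3) + (1/2)·5 = 1.
Against C2 this mix gives (1/2)·9 + (1/2)·(-3) = 3.
Column will play C1, holding Row to 1. Shifting weight toward the row that does better against C1 would raise this floor (the equalizing mix achieves 9/5 against both C1 and C2), so the proposed strategy is not optimal.

No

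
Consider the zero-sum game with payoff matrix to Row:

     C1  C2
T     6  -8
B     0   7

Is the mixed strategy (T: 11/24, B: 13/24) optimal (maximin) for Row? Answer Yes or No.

No

Against C1 this mix gives (11/24)·6 + (13/24)·0 = 11/4.
Against C2 this mix gives (11/24)·(-8) + (13/24)·7 = 1/8.
Column will play C2, holding Row to 1/8. Shifting weight toward the row that does better against C2 would raise this floor (the equalizing mix achieves 2 against both C2 and C1), so the proposed strategy is not optimal.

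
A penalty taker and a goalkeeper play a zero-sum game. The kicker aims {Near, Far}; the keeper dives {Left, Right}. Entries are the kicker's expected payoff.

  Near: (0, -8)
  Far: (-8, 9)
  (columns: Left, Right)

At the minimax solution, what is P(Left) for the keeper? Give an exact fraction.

Row minima: Near → -8, Far → -8; maximin = -8.
Column maxima: Left → 0, Right → 9; minimax = 0.
-8 ≠ 0, so there is no saddle point; optimal play is mixed.
Let the kicker play Near with probability p. Expected payoff against Left: 0p + (-8)(1−p) = 8p − 8; against Right: (-8)p + 9(1−p) = −17p + 9.
Setting these equal: 8p − 8 = −17p + 9 ⇒ 25p = 17 ⇒ p = 17/25, and the value is (8)·(17/25) − 8 = -64/25.
For the keeper: with q = P(Left), equating Near's and Far's payoffs gives 8q − 8 = −17q + 9 ⇒ q = 17/25.

17/25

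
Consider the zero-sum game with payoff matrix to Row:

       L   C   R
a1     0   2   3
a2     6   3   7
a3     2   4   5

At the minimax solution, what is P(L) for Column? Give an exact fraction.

Row minima: a1 → 0, a2 → 3, a3 → 2; maximin = 3.
Column maxima: L → 6, C → 4, R → 7; minimax = 4.
3 ≠ 4, so there is no saddle point; optimal play is mixed.
a1 is strictly dominated by a2, so Row never plays it.
R is strictly dominated by L (it gives Row strictly more in every row), so Column never plays it.
On the remaining 2×2 (a2, a3 vs L, C):
Let Row play a2 with probability p. Expected payoff against L: 6p + 2(1−p) = 4p + 2; against C: 3p + 4(1−p) = −p + 4.
Setting these equal: 4p + 2 = −p + 4 ⇒ 5p = 2 ⇒ p = 2/5, and the value is (4)·(2/5) + 2 = 18/5.
For Column: with q = P(L), equating a2's and a3's payoffs gives 3q + 3 = −2q + 4 ⇒ q = 1/5.

1/5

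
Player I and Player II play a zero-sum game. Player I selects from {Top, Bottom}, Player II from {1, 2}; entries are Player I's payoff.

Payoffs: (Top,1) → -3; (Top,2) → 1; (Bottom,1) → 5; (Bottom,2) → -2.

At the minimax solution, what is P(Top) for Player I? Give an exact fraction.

7/11

Row minima: Top → -3, Bottom → -2; maximin = -2.
Column maxima: 1 → 5, 2 → 1; minimax = 1.
-2 ≠ 1, so there is no saddle point; optimal play is mixed.
Let Player I play Top with probability p. Expected payoff against 1: (-3)p + 5(1−p) = −8p + 5; against 2: 1p + (-2)(1−p) = 3p − 2.
Setting these equal: −8p + 5 = 3p − 2 ⇒ −11p = -7 ⇒ p = 7/11, and the value is (-8)·(7/11) + 5 = -1/11.
For Player II: with q = P(1), equating Top's and Bottom's payoffs gives −4q + 1 = 7q − 2 ⇒ q = 3/11.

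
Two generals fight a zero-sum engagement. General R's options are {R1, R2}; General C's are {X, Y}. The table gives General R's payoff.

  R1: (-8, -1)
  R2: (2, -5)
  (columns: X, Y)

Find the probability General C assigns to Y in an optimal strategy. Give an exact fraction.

5/7

Row minima: R1 → -8, R2 → -5; maximin = -5.
Column maxima: X → 2, Y → -1; minimax = -1.
-5 ≠ -1, so there is no saddle point; optimal play is mixed.
Let General R play R1 with probability p. Expected payoff against X: (-8)p + 2(1−p) = −10p + 2; against Y: (-1)p + (-5)(1−p) = 4p − 5.
Setting these equal: −10p + 2 = 4p − 5 ⇒ −14p = -7 ⇒ p = 1/2, and the value is (-10)·(1/2) + 2 = -3.
For General C: with q = P(X), equating R1's and R2's payoffs gives −7q − 1 = 7q − 5 ⇒ q = 2/7.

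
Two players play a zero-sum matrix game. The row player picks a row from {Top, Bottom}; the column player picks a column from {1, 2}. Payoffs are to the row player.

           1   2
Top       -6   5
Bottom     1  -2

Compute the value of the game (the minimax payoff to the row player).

Row minima: Top → -6, Bottom → -2; maximin = -2.
Column maxima: 1 → 1, 2 → 5; minimax = 1.
-2 ≠ 1, so there is no saddle point; optimal play is mixed.
Let the row player play Top with probability p. Expected payoff against 1: (-6)p + 1(1−p) = −7p + 1; against 2: 5p + (-2)(1−p) = 7p − 2.
Setting these equal: −7p + 1 = 7p − 2 ⇒ −14p = -3 ⇒ p = 3/14, and the value is (-7)·(3/14) + 1 = -1/2.
For the column player: with q = P(1), equating Top's and Bottom's payoffs gives −11q + 5 = 3q − 2 ⇒ q = 1/2.

-1/2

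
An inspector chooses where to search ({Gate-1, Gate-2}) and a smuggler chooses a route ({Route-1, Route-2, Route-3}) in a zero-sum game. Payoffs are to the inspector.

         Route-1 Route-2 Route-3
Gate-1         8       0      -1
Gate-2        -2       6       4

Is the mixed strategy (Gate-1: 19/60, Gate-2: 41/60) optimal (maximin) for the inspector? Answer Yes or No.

Against Route-1 this mix gives (19/60)·8 + (41/60)·(-2) = 7/6.
Against Route-2 this mix gives (19/60)·0 + (41/60)·6 = 41/10.
Against Route-3 this mix gives (19/60)·(-1) + (41/60)·4 = 29/12.
The smuggler will play Route-1, holding the inspector to 7/6. Shifting weight toward the row that does better against Route-1 would raise this floor (the equalizing mix achieves 2 against both Route-1 and Route-3), so the proposed strategy is not optimal.

No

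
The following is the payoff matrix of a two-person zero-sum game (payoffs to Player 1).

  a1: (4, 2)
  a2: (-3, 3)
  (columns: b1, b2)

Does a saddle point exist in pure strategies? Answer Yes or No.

No

Row minima: a1 → 2, a2 → -3; maximin = 2.
Column maxima: b1 → 4, b2 → 3; minimax = 3.
2 ≠ 3, so no pure-strategy equilibrium exists.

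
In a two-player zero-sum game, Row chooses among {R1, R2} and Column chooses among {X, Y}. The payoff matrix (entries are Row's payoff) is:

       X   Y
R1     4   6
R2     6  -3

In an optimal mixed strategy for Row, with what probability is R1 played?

Row minima: R1 → 4, R2 → -3; maximin = 4.
Column maxima: X → 6, Y → 6; minimax = 6.
4 ≠ 6, so there is no saddle point; optimal play is mixed.
Let Row play R1 with probability p. Expected payoff against X: 4p + 6(1−p) = −2p + 6; against Y: 6p + (-3)(1−p) = 9p − 3.
Setting these equal: −2p + 6 = 9p − 3 ⇒ −11p = -9 ⇒ p = 9/11, and the value is (-2)·(9/11) + 6 = 48/11.
For Column: with q = P(X), equating R1's and R2's payoffs gives −2q + 6 = 9q − 3 ⇒ q = 9/11.

9/11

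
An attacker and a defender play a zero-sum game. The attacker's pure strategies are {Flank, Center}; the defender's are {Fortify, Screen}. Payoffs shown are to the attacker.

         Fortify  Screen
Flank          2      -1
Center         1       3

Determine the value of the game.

7/5

Row minima: Flank → -1, Center → 1; maximin = 1.
Column maxima: Fortify → 2, Screen → 3; minimax = 2.
1 ≠ 2, so there is no saddle point; optimal play is mixed.
Let the attacker play Flank with probability p. Expected payoff against Fortify: 2p + 1(1−p) = p + 1; against Screen: (-1)p + 3(1−p) = −4p + 3.
Setting these equal: p + 1 = −4p + 3 ⇒ 5p = 2 ⇒ p = 2/5, and the value is (1)·(2/5) + 1 = 7/5.
For the defender: with q = P(Fortify), equating Flank's and Center's payoffs gives 3q − 1 = −2q + 3 ⇒ q = 4/5.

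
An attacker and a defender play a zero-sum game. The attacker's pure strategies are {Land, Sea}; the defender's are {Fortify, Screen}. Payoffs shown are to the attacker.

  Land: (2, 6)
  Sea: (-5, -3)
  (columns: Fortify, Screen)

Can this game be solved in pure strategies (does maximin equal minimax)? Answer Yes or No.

Row minima: Land → 2, Sea → -5; maximin = 2.
Column maxima: Fortify → 2, Screen → 6; minimax = 2.
maximin = minimax = 2, so a saddle point exists.

Yes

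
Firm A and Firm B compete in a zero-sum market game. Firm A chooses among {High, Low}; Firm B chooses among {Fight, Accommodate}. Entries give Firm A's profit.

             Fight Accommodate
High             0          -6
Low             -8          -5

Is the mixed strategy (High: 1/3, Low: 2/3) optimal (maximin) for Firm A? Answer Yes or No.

Yes

Against Fight this mix gives (1/3)·0 + (2/3)·(-8) = -16/3.
Against Accommodate this mix gives (1/3)·(-6) + (2/3)·(-5) = -16/3.
All of Firm B's active replies (Fight, Accommodate) yield -16/3, and no column does worse for Firm A. The mix makes Firm B indifferent and guarantees -16/3, so it is optimal.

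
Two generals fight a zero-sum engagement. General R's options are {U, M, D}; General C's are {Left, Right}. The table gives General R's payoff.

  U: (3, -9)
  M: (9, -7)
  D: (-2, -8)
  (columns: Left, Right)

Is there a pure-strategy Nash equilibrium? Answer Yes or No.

Yes

Row minima: U → -9, M → -7, D → -8; maximin = -7.
Column maxima: Left → 9, Right → -7; minimax = -7.
maximin = minimax = -7, so a saddle point exists.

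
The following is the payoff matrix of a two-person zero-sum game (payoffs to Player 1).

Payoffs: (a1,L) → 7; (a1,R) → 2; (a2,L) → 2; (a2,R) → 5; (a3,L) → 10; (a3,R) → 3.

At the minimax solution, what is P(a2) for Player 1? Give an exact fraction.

Row minima: a1 → 2, a2 → 2, a3 → 3; maximin = 3.
Column maxima: L → 10, R → 5; minimax = 5.
3 ≠ 5, so there is no saddle point; optimal play is mixed.
a1 is strictly dominated by a3, so Player 1 never plays it.
On the remaining 2×2 (a2, a3 vs L, R):
Let Player 1 play a2 with probability p. Expected payoff against L: 2p + 10(1−p) = −8p + 10; against R: 5p + 3(1−p) = 2p + 3.
Setting these equal: −8p + 10 = 2p + 3 ⇒ −10p = -7 ⇒ p = 7/10, and the value is (-8)·(7/10) + 10 = 22/5.
For Player 2: with q = P(L), equating a2's and a3's payoffs gives −3q + 5 = 7q + 3 ⇒ q = 1/5.

7/10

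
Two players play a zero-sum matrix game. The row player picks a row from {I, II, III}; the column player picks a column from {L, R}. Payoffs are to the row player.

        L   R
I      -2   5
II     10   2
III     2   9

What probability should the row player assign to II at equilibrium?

Row minima: I → -2, II → 2, III → 2; maximin = 2.
Column maxima: L → 10, R → 9; minimax = 9.
2 ≠ 9, so there is no saddle point; optimal play is mixed.
I is strictly dominated by III, so the row player never plays it.
On the remaining 2×2 (II, III vs L, R):
Let the row player play II with probability p. Expected payoff against L: 10p + 2(1−p) = 8p + 2; against R: 2p + 9(1−p) = −7p + 9.
Setting these equal: 8p + 2 = −7p + 9 ⇒ 15p = 7 ⇒ p = 7/15, and the value is (8)·(7/15) + 2 = 86/15.
For the column player: with q = P(L), equating II's and III's payoffs gives 8q + 2 = −7q + 9 ⇒ q = 7/15.

7/15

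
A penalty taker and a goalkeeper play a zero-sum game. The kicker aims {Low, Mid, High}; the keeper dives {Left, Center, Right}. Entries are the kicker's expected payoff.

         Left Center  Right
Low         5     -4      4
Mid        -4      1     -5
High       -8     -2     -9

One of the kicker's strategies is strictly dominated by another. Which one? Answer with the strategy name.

Mid gives a strictly higher payoff than High against every column: -4 > -8, 1 > -2, -5 > -9.
So High is strictly dominated and the kicker never plays it.

High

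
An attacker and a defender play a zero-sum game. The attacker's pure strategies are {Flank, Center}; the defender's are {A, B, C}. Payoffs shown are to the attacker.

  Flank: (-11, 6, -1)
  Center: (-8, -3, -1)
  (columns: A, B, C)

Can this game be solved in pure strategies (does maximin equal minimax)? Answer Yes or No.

Row minima: Flank → -11, Center → -8; maximin = -8.
Column maxima: A → -8, B → 6, C → -1; minimax = -8.
maximin = minimax = -8, so a saddle point exists.

Yes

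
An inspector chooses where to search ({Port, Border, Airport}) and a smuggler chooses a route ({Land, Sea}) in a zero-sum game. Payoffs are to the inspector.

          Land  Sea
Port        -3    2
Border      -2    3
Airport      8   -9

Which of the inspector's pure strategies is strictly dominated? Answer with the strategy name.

Border gives a strictly higher payoff than Port against every column: -2 > -3, 3 > 2.
So Port is strictly dominated and the inspector never plays it.

Port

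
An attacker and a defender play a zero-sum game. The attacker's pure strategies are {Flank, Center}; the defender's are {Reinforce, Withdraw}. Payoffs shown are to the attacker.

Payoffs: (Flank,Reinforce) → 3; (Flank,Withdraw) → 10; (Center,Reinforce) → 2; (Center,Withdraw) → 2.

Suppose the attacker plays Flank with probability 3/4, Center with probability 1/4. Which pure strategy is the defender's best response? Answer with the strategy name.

Reinforce

If the defender plays Reinforce, the attacker's expected payoff is (3/4)·3 + (1/4)·2 = 11/4.
If the defender plays Withdraw, the attacker's expected payoff is (3/4)·10 + (1/4)·2 = 8.
The defender minimizes the attacker's payoff; the smallest is 11/4, so the best response is Reinforce.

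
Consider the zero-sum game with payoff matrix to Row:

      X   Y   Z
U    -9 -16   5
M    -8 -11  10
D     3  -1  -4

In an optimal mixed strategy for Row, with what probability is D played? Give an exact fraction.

Row minima: U → -16, M → -11, D → -4; maximin = -4.
Column maxima: X → 3, Y → -1, Z → 10; minimax = -1.
-4 ≠ -1, so there is no saddle point; optimal play is mixed.
U is strictly dominated by M, so Row never plays it.
X is strictly dominated by Y (it gives Row strictly more in every row), so Column never plays it.
On the remaining 2×2 (M, D vs Y, Z):
Let Row play M with probability p. Expected payoff against Y: (-11)p + (-1)(1−p) = −10p − 1; against Z: 10p + (-4)(1−p) = 14p − 4.
Setting these equal: −10p − 1 = 14p − 4 ⇒ −24p = -3 ⇒ p = 1/8, and the value is (-10)·(1/8) − 1 = -9/4.
For Column: with q = P(Y), equating M's and D's payoffs gives −21q + 10 = 3q − 4 ⇒ q = 7/12.

7/8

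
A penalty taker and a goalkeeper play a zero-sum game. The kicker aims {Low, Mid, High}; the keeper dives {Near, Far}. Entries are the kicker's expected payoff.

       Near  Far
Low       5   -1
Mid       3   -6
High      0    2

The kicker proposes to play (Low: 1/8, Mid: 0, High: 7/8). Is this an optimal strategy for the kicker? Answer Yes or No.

Against Near this mix gives (1/8)·5 + (7/8)·0 = 5/8.
Against Far this mix gives (1/8)·(-1) + (7/8)·2 = 13/8.
The keeper will play Near, holding the kicker to 5/8. Shifting weight toward the row that does better against Near would raise this floor (the equalizing mix achieves 5/4 against both Near and Far), so the proposed strategy is not optimal.

No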